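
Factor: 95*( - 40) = -3800 = - 2^3 * 5^2*19^1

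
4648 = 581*8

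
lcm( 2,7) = 14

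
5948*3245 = 19301260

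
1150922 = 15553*74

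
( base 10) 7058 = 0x1b92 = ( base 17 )1773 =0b1101110010010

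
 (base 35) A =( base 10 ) 10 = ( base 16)A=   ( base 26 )A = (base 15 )a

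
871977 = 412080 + 459897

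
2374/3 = 791+1/3 = 791.33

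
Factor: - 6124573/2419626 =  -  2^( - 1 )*3^(-1 )*7^1*11^( - 1)*13^1*17^1*37^1*61^(-1 )*107^1*601^( - 1 )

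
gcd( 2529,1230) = 3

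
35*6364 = 222740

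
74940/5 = 14988=14988.00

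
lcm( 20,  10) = 20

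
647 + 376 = 1023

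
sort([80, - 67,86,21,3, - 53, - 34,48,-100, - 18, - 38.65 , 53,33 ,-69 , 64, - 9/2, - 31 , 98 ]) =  [  -  100, - 69, - 67, - 53, - 38.65, - 34, - 31, -18 ,-9/2,3,21,  33, 48,53,64,80,86, 98]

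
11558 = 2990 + 8568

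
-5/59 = -5/59 = - 0.08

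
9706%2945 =871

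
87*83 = 7221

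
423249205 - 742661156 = -319411951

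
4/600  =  1/150 = 0.01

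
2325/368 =2325/368 = 6.32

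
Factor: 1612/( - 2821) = - 2^2*7^( - 1) = -  4/7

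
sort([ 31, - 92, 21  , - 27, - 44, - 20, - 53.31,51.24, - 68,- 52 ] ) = [ - 92,-68, - 53.31,-52 , - 44, - 27, - 20, 21,31, 51.24]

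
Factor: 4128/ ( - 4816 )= - 6/7   =  - 2^1*3^1*7^ (-1)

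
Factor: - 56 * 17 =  - 952 =-2^3* 7^1 * 17^1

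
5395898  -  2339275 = 3056623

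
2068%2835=2068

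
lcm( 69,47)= 3243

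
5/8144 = 5/8144=0.00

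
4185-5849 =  - 1664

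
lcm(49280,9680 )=542080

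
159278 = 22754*7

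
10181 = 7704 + 2477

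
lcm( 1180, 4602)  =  46020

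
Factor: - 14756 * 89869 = -2^2*7^1*13^1*17^1*31^2*223^1 = -1326106964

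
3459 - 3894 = - 435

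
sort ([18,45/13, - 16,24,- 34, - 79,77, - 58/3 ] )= [ - 79 , - 34, - 58/3, - 16,45/13,18,24,77]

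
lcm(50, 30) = 150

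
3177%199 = 192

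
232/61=232/61=   3.80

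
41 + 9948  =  9989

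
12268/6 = 6134/3 = 2044.67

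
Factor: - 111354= -2^1*3^1 *67^1*277^1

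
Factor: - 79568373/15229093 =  - 3^1*11^(  -  1 )*17^( - 1 )*29^1*81439^( - 1)*914579^1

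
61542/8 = 7692 + 3/4= 7692.75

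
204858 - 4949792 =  - 4744934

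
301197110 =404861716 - 103664606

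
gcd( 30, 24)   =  6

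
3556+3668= 7224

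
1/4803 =1/4803 = 0.00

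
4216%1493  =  1230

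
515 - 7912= - 7397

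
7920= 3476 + 4444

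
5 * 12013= 60065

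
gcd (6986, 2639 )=7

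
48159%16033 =60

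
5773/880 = 6 + 493/880= 6.56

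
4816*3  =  14448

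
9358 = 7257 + 2101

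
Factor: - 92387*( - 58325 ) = 5388471775 = 5^2*2333^1*92387^1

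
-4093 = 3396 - 7489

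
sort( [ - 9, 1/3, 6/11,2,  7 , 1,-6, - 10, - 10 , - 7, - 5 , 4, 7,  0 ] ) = [ - 10, - 10, - 9,  -  7, - 6, - 5,  0 , 1/3, 6/11,  1, 2,4 , 7 , 7 ]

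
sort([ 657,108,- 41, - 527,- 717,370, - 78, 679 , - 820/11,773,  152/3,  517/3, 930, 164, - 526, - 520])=[-717, - 527,-526, - 520,-78,-820/11,- 41, 152/3, 108, 164, 517/3,  370,657, 679,773, 930 ]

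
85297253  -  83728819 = 1568434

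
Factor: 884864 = 2^7*31^1 * 223^1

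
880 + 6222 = 7102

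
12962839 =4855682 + 8107157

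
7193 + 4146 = 11339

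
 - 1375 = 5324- 6699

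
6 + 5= 11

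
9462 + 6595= 16057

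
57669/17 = 57669/17=3392.29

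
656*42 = 27552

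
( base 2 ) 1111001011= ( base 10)971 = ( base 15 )44B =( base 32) UB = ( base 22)203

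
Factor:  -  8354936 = -2^3*1044367^1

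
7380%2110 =1050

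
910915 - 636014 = 274901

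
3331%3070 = 261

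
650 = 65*10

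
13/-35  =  - 1 + 22/35  =  -0.37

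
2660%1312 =36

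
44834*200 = 8966800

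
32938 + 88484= 121422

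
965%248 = 221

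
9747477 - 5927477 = 3820000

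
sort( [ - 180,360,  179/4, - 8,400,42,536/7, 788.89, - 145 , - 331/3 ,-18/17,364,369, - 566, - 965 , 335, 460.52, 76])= [ - 965,-566, - 180,-145, - 331/3, - 8, - 18/17,42,179/4,76 , 536/7,335,360,364,369 , 400,460.52,788.89 ]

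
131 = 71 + 60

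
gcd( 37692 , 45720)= 36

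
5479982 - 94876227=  - 89396245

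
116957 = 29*4033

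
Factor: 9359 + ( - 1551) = 2^7 * 61^1 = 7808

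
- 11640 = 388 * ( - 30)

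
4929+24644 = 29573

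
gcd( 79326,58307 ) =1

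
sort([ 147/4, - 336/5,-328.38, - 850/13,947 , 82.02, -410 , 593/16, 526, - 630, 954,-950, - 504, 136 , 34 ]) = [ - 950, - 630,  -  504, - 410, - 328.38,-336/5,  -  850/13,  34, 147/4 , 593/16,  82.02, 136,526,947,  954 ]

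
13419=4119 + 9300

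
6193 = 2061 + 4132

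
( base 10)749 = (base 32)ND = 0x2ed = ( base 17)2a1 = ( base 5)10444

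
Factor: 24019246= 2^1*12009623^1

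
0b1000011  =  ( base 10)67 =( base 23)2L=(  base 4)1003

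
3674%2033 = 1641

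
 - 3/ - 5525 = 3/5525 = 0.00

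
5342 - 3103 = 2239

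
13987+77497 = 91484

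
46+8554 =8600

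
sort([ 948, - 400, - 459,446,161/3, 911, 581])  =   [ - 459, - 400, 161/3, 446, 581, 911, 948 ] 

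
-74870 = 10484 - 85354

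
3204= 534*6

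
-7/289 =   -  1 + 282/289 = - 0.02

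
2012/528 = 3 + 107/132 = 3.81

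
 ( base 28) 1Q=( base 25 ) 24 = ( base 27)20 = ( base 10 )54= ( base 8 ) 66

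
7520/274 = 27+61/137 = 27.45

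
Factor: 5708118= 2^1*3^1 * 13^1*73181^1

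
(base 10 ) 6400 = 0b1100100000000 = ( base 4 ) 1210000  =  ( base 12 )3854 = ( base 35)57u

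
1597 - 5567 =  - 3970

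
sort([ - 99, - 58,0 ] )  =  [ - 99,-58, 0]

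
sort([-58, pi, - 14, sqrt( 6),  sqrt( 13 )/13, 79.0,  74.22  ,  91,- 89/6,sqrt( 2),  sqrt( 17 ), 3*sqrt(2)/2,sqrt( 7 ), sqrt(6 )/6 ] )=[ - 58,- 89/6, - 14,sqrt( 13 )/13,sqrt( 6 )/6, sqrt(2), 3*  sqrt( 2 )/2,sqrt( 6 ),sqrt( 7 ),pi,sqrt ( 17), 74.22,79.0,91]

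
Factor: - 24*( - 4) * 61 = 2^5*3^1*61^1  =  5856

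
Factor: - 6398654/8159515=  - 2^1*5^(  -  1)*7^(-1)*13^(  -  1 )*  79^( - 1)*227^( - 1 )*3199327^1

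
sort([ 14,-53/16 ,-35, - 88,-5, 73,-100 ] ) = [ - 100, - 88 , - 35,-5, -53/16,14,73 ]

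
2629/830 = 3 + 139/830 = 3.17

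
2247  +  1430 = 3677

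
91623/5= 18324 + 3/5=18324.60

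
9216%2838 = 702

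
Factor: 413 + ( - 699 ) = -286 =- 2^1*11^1*13^1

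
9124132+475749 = 9599881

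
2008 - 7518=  - 5510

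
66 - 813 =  - 747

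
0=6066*0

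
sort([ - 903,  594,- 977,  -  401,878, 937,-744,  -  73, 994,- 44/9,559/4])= [ - 977,  -  903,- 744, - 401, - 73, - 44/9, 559/4, 594, 878,937, 994 ] 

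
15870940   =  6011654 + 9859286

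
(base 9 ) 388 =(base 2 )101000011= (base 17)120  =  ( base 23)E1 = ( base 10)323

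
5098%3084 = 2014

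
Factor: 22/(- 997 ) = -2^1*11^1*997^(-1 ) 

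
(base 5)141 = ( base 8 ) 56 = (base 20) 26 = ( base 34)1C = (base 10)46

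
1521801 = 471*3231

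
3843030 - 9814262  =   -5971232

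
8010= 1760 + 6250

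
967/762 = 967/762 = 1.27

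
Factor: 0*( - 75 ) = 0= 0^1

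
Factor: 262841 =67^1*3923^1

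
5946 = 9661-3715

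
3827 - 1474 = 2353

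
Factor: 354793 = 37^1* 43^1*223^1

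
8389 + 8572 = 16961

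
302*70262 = 21219124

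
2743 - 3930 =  - 1187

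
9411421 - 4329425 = 5081996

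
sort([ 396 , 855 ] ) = [ 396,855 ]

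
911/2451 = 911/2451 = 0.37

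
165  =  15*11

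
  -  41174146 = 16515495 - 57689641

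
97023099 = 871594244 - 774571145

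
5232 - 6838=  - 1606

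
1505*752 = 1131760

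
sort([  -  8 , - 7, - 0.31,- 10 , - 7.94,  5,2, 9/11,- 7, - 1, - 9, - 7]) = [ - 10 , - 9, - 8, - 7.94, - 7, - 7,-7 , - 1, - 0.31 , 9/11, 2, 5 ] 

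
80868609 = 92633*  873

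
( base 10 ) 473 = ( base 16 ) 1d9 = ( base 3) 122112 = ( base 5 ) 3343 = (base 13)2A5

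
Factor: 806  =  2^1* 13^1*31^1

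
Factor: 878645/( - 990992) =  - 2^(-4 )*5^1*17^1*241^( - 1 ) * 257^( - 1) * 10337^1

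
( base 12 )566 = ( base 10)798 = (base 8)1436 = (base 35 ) ms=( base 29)RF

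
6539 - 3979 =2560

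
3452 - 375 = 3077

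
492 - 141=351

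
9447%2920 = 687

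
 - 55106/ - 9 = 6122 + 8/9  =  6122.89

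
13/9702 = 13/9702 = 0.00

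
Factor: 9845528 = 2^3 *7^1*11^2*1453^1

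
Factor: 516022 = 2^1*13^1*89^1*223^1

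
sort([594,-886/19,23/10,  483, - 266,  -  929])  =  [-929, - 266, - 886/19,23/10, 483, 594] 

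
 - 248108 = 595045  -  843153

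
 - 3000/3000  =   - 1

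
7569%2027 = 1488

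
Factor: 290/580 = 2^( - 1 )  =  1/2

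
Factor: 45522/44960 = 81/80 = 2^( - 4 )*3^4*5^( - 1 )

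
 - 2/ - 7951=2/7951 =0.00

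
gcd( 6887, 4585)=1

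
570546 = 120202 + 450344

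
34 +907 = 941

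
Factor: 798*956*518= 2^4*3^1*7^2*19^1*37^1*239^1 = 395175984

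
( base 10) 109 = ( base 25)49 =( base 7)214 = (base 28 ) 3P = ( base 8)155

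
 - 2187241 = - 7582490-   -  5395249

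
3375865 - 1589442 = 1786423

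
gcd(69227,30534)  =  1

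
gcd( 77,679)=7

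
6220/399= 6220/399= 15.59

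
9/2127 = 3/709 = 0.00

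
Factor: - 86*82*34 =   -  2^3*17^1*41^1*43^1= -239768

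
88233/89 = 991 + 34/89 = 991.38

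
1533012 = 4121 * 372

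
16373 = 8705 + 7668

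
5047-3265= 1782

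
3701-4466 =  - 765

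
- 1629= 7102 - 8731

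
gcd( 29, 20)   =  1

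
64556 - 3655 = 60901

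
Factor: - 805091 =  - 7^1*115013^1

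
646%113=81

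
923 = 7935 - 7012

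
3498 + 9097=12595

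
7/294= 1/42 = 0.02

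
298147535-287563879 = 10583656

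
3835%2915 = 920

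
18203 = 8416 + 9787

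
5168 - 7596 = -2428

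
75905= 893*85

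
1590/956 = 795/478 = 1.66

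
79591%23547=8950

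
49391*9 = 444519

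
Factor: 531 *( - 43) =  - 22833 =-3^2*43^1*59^1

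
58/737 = 58/737 = 0.08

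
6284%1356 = 860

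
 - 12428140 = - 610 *20374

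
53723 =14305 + 39418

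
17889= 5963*3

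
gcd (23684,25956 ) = 4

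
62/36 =1  +  13/18 =1.72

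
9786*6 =58716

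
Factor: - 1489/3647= - 7^ ( - 1)*521^ ( - 1)*1489^1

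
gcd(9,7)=1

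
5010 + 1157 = 6167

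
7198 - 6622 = 576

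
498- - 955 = 1453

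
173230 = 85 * 2038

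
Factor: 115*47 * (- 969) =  - 3^1*5^1 * 17^1*19^1 * 23^1* 47^1= -5237445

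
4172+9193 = 13365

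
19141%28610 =19141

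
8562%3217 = 2128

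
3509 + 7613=11122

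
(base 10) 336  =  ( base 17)12d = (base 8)520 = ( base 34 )9U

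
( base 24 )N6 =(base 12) 3a6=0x22e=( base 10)558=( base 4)20232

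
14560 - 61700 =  - 47140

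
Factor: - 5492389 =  - 7^1*784627^1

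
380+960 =1340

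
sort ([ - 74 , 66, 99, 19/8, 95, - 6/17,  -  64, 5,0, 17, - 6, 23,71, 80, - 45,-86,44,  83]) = [-86, - 74, - 64, - 45, - 6, - 6/17 , 0,  19/8,  5,  17,23, 44, 66, 71, 80,  83,95, 99]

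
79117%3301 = 3194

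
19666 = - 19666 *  (-1)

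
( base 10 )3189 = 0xc75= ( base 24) 5cl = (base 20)7J9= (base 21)74i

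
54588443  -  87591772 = -33003329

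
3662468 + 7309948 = 10972416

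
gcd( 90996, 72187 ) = 1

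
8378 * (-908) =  -7607224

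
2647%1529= 1118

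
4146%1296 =258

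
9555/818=9555/818= 11.68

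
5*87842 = 439210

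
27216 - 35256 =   -  8040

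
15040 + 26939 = 41979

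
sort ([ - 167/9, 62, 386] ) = [ - 167/9,62,386] 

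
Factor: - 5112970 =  - 2^1 *5^1*511297^1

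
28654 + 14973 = 43627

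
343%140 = 63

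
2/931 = 2/931 = 0.00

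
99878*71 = 7091338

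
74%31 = 12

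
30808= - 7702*( - 4 )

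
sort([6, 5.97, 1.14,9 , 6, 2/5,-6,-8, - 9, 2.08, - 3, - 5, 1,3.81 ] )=[-9,- 8, - 6,  -  5, - 3, 2/5,1, 1.14, 2.08,  3.81, 5.97, 6, 6,9]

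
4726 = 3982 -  - 744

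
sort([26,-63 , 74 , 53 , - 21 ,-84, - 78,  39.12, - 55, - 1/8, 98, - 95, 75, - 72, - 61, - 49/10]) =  [ - 95 , - 84, - 78, - 72, - 63, - 61, - 55, - 21, -49/10, - 1/8,26, 39.12 , 53,74 , 75,  98] 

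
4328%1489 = 1350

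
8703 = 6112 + 2591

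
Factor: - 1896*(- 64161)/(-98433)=-2^3*3^1*79^1*7129^1*10937^(-1 ) = -13516584/10937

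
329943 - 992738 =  - 662795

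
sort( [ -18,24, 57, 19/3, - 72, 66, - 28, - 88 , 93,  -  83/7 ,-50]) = [ - 88, - 72, - 50,-28, - 18, - 83/7, 19/3, 24, 57, 66, 93] 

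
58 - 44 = 14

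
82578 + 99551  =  182129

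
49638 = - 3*( - 16546) 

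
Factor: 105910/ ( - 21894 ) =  - 3^(-1 )*5^1*7^1 *17^1*41^( - 1) =- 595/123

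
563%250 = 63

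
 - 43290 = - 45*962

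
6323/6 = 1053 + 5/6 = 1053.83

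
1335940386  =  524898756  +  811041630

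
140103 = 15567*9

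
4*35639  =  142556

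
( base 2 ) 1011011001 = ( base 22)1B3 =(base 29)P4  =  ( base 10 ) 729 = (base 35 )KT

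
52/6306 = 26/3153=0.01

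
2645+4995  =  7640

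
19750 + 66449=86199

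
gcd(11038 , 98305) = 1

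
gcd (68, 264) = 4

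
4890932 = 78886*62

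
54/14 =27/7 = 3.86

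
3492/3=1164 = 1164.00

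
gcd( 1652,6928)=4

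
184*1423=261832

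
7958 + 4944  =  12902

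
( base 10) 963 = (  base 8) 1703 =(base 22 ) 1LH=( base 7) 2544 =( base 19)2cd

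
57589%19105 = 274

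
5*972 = 4860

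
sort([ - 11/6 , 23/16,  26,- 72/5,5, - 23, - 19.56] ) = [ - 23,-19.56, - 72/5, - 11/6, 23/16, 5,26 ] 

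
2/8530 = 1/4265 = 0.00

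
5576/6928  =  697/866=0.80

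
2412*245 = 590940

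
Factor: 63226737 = 3^4*7^1*19^1*5869^1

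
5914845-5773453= 141392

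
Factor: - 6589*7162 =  - 2^1*11^1 * 599^1*3581^1 = - 47190418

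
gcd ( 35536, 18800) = 16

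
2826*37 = 104562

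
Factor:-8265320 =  - 2^3 * 5^1*7^2*4217^1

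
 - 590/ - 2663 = 590/2663 = 0.22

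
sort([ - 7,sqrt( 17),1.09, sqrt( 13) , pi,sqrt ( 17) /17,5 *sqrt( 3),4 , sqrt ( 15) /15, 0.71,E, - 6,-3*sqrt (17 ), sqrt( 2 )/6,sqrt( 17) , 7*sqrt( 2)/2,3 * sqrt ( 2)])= [ - 3* sqrt(17), - 7, - 6 , sqrt( 2 ) /6,  sqrt( 17) /17 , sqrt(15) /15, 0.71, 1.09,  E,pi,sqrt( 13), 4, sqrt ( 17 ), sqrt( 17),  3 * sqrt(2),  7*sqrt(2)/2, 5 * sqrt( 3 )]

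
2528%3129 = 2528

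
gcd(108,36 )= 36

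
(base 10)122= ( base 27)4E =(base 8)172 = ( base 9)145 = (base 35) 3H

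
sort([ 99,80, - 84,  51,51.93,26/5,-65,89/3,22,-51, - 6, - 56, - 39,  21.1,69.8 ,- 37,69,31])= [ -84, - 65, - 56, - 51, - 39, - 37,-6,26/5 , 21.1, 22,89/3,31,51,  51.93,69,69.8,80,99]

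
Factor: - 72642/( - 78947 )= 2^1 * 3^1*11^ ( - 1)*7177^(-1)  *12107^1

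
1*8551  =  8551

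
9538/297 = 9538/297 = 32.11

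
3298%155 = 43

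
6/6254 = 3/3127 = 0.00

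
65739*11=723129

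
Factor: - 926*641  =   - 593566 = -2^1 * 463^1*641^1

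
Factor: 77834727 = 3^2 * 2459^1*3517^1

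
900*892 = 802800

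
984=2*492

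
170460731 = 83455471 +87005260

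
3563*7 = 24941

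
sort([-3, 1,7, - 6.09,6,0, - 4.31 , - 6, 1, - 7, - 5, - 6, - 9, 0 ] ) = [ - 9,-7, - 6.09,-6, - 6,  -  5, - 4.31, - 3,0,0, 1, 1, 6,  7 ]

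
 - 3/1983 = -1/661 =-  0.00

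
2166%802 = 562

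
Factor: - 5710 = - 2^1* 5^1 * 571^1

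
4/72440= 1/18110 = 0.00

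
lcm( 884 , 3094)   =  6188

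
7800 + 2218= 10018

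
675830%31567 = 12923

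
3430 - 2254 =1176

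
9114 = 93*98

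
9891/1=9891 = 9891.00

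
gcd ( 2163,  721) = 721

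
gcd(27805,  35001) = 1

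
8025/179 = 44 + 149/179 = 44.83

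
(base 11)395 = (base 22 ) l5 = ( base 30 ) fh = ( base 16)1d3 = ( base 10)467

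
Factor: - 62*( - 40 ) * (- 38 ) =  - 2^5*5^1*19^1*31^1 = - 94240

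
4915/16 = 4915/16 = 307.19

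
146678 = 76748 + 69930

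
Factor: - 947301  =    -  3^1*23^1*13729^1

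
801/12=66+3/4 =66.75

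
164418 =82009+82409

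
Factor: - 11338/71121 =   -  2^1*3^( - 1)*151^( - 1)*157^( - 1 )*5669^1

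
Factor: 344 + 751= 1095 = 3^1*5^1*73^1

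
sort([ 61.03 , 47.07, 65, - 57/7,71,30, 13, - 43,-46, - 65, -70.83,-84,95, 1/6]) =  [  -  84, - 70.83,-65, - 46 , - 43,-57/7,1/6, 13, 30 , 47.07,61.03, 65,  71,95]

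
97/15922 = 97/15922= 0.01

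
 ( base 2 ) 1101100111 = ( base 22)1hd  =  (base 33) QD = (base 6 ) 4011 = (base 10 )871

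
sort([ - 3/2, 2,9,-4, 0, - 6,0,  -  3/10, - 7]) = [ - 7, - 6, - 4, - 3/2 , - 3/10, 0, 0,  2, 9]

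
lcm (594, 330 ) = 2970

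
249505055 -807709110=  - 558204055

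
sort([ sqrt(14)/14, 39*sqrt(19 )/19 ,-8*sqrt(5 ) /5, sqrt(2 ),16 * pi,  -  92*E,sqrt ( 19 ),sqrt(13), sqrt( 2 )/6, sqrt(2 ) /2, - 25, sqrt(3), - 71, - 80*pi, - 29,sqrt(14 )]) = [ - 80*pi,-92*E,-71,- 29,-25,- 8*sqrt(5 ) /5,sqrt( 2 ) /6,sqrt( 14 )/14,sqrt(2)/2,sqrt( 2) , sqrt(3 ),sqrt(13 ), sqrt(14),sqrt(19), 39*sqrt(19) /19,16*pi ] 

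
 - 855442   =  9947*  (- 86)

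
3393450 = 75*45246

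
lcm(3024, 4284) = 51408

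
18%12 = 6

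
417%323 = 94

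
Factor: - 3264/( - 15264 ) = 2^1 * 3^(-1 )  *  17^1*53^( - 1 )=34/159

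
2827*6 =16962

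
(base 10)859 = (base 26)171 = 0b1101011011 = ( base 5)11414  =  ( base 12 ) 5b7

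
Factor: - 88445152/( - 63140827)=2^5*17^1*19^1*43^1*199^1*63140827^ ( - 1)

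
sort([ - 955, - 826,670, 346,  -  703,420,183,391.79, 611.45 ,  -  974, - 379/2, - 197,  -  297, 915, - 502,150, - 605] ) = [ - 974,-955, - 826, - 703,-605, - 502,-297, - 197, -379/2,150 , 183,346 , 391.79,420, 611.45,670, 915]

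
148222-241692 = - 93470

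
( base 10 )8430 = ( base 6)103010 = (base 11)6374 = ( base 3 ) 102120020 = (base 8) 20356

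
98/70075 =98/70075 = 0.00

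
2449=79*31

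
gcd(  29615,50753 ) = 1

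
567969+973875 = 1541844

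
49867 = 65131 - 15264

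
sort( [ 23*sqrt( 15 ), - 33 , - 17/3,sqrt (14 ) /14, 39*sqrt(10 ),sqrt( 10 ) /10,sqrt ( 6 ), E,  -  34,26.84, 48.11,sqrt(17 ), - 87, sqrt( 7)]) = [ - 87, - 34,-33, - 17/3,  sqrt(14) /14,sqrt( 10 ) /10,sqrt(6 ),sqrt( 7 ), E,  sqrt(17),26.84,48.11,23 * sqrt( 15),39 * sqrt( 10 ) ]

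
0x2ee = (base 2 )1011101110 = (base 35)lf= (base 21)1ef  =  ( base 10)750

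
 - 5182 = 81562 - 86744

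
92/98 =46/49 = 0.94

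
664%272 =120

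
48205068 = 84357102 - 36152034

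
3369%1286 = 797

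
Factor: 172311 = 3^1*19^1 *3023^1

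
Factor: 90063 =3^2*10007^1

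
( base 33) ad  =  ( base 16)157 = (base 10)343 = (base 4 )11113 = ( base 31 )b2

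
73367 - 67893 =5474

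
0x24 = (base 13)2a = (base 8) 44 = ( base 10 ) 36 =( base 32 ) 14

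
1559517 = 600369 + 959148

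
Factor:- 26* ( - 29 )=2^1* 13^1*29^1=754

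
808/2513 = 808/2513 = 0.32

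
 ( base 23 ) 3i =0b1010111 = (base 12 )73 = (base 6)223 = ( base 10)87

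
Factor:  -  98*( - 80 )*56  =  2^8 * 5^1*7^3   =  439040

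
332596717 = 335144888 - 2548171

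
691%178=157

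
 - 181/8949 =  - 181/8949 = - 0.02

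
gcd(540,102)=6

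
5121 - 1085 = 4036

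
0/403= 0 =0.00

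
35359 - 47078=-11719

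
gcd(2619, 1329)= 3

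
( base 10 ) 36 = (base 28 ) 18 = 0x24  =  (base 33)13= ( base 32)14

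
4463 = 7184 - 2721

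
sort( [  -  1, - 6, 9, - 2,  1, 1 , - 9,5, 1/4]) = [ - 9, - 6, - 2, - 1, 1/4, 1,1,5,  9] 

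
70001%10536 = 6785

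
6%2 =0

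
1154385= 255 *4527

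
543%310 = 233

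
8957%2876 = 329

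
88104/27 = 29368/9=3263.11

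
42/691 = 42/691 =0.06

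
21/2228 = 21/2228  =  0.01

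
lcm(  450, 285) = 8550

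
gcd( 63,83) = 1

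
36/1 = 36 = 36.00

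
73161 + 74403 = 147564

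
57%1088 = 57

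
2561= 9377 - 6816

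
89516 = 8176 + 81340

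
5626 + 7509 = 13135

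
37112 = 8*4639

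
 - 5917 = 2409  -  8326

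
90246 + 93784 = 184030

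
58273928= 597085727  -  538811799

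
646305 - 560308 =85997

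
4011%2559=1452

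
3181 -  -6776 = 9957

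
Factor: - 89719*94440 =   -  8473062360  =  -  2^3 * 3^1*5^1 * 7^2*787^1*1831^1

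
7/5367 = 7/5367=0.00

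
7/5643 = 7/5643=0.00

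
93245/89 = 93245/89=1047.70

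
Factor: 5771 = 29^1*  199^1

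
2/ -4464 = - 1/2232 =- 0.00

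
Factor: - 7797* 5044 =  - 2^2*3^1*13^1 * 23^1 * 97^1*113^1 = - 39328068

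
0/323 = 0 = 0.00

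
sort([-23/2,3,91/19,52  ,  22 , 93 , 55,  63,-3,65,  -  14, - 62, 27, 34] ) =[ - 62,-14,-23/2, - 3,3, 91/19 , 22 , 27,34,52 , 55,63,65, 93 ]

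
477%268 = 209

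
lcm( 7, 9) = 63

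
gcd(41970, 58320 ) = 30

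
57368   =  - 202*( - 284)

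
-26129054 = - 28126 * 929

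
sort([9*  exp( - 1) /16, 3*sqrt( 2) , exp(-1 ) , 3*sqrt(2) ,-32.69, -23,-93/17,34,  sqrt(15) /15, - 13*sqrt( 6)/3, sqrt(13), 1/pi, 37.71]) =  [- 32.69, - 23,-13*sqrt( 6 ) /3, - 93/17 , 9*exp ( - 1 ) /16,  sqrt ( 15) /15,1/pi,  exp(-1),  sqrt(13),  3*sqrt( 2), 3 * sqrt(2),34,37.71] 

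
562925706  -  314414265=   248511441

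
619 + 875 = 1494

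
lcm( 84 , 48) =336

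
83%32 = 19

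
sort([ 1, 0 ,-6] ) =[ - 6, 0,1]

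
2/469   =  2/469 = 0.00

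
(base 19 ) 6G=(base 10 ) 130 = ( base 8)202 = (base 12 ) aa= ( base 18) 74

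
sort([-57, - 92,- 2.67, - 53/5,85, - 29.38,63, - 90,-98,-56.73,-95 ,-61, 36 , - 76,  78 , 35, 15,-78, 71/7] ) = [ - 98, - 95 , - 92, - 90,-78, - 76,-61, - 57, - 56.73, -29.38,-53/5, - 2.67, 71/7 , 15 , 35, 36, 63,  78,85]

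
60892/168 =362 + 19/42 = 362.45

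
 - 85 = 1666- 1751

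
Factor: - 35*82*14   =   -40180 = - 2^2*5^1*7^2*41^1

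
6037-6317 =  - 280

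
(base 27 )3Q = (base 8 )153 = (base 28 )3N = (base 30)3h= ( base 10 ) 107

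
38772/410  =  94 + 116/205=94.57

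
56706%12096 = 8322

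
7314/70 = 3657/35 = 104.49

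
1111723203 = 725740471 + 385982732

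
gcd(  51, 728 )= 1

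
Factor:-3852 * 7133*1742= - 47863742472  =  - 2^3 * 3^2* 7^1*13^1*67^1*107^1*1019^1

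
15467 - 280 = 15187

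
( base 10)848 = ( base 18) 2B2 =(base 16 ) 350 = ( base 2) 1101010000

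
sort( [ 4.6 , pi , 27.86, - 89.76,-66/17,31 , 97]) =[ - 89.76 , -66/17,  pi, 4.6, 27.86,31,  97 ] 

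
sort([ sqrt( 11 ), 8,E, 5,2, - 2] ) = [-2, 2,E, sqrt( 11 ), 5, 8]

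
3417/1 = 3417 = 3417.00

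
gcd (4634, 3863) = 1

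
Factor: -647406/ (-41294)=323703/20647 = 3^3*11^( - 1)*19^1*631^1*1877^ ( - 1)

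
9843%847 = 526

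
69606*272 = 18932832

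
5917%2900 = 117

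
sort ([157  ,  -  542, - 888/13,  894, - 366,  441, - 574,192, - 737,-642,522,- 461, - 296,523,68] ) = [  -  737,  -  642,  -  574,-542, - 461,  -  366, - 296,-888/13, 68,157, 192 , 441,522,523 , 894] 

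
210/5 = 42 = 42.00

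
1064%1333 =1064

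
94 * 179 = 16826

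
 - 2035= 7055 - 9090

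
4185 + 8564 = 12749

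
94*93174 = 8758356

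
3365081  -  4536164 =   -  1171083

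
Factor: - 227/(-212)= 2^ ( - 2 )  *53^( - 1)*227^1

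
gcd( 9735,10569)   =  3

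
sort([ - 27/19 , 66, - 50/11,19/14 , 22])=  [ - 50/11, - 27/19,  19/14,22,  66 ]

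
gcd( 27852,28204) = 44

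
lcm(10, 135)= 270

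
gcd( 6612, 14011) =1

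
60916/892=15229/223 = 68.29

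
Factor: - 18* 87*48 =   -  2^5 *3^4*29^1 =- 75168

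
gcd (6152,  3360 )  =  8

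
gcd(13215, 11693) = 1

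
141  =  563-422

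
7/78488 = 7/78488 = 0.00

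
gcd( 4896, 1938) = 102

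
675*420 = 283500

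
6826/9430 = 3413/4715 = 0.72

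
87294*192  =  16760448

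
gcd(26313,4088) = 7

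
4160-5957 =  - 1797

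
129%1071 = 129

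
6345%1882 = 699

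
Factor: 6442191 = 3^2 *7^1*293^1*349^1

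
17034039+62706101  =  79740140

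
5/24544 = 5/24544 = 0.00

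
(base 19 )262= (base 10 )838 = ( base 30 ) rs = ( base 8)1506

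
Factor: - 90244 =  - 2^2 * 7^1*11^1*293^1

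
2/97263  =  2/97263 = 0.00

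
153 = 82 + 71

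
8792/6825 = 1256/975=1.29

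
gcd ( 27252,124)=4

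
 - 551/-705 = 551/705  =  0.78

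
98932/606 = 49466/303 = 163.25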